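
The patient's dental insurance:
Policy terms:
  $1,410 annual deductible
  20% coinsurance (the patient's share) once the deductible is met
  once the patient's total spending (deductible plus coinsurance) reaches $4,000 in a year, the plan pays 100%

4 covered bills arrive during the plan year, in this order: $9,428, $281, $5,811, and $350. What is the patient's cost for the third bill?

$930.20

Claim 1 ($9,428): $1,410 finishes the deductible; $8,018 goes to coinsurance; coinsurance $8,018 × 20% = $1,603.60. Patient owes $3,013.60 (running OOP $3,013.60).
Claim 2 ($281): 20% coinsurance on $281 = $56.20. Patient owes $56.20 (running OOP $3,069.80).
Claim 3 ($5,811): 20% coinsurance on $5,811 = $1,162.20. Adding that to $3,069.80 gives $4,232, past the $4,000 cap; patient pays only $4,000 − $3,069.80 = $930.20.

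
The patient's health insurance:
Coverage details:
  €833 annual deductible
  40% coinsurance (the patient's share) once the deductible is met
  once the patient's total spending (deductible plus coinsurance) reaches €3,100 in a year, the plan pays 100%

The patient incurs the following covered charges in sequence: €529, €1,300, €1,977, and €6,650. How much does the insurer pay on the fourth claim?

Bill 1, €529: fully absorbed by the deductible. Patient pays €529; OOP now €529. Plan pays €529 − €529 = €0.
Bill 2, €1,300: €304 finishes the deductible; €996 goes to coinsurance; 40% of €996 = €398.40. Patient pays €702.40; OOP now €1,231.40. Plan pays €1,300 − €702.40 = €597.60.
Bill 3, €1,977: deductible met; 40% of €1,977 = €790.80. Patient pays €790.80; OOP now €2,022.20. Plan pays €1,977 − €790.80 = €1,186.20.
Bill 4, €6,650: deductible met; 40% of €6,650 = €2,660. That would push OOP to €4,682.20, over the €3,100 cap, so patient pays €3,100 − €2,022.20 = €1,077.80. Insurer: €6,650 − €1,077.80 = €5,572.20.

€5,572.20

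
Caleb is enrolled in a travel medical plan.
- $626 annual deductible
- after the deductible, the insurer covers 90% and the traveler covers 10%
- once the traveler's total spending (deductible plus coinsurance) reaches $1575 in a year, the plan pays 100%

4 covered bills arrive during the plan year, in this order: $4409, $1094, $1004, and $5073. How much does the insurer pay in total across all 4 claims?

$10005

Claim 1 — $4409: $626 to deductible, leaving $3783; traveler's 10% is $378.30. Cost to traveler: $1004.30. OOP to date $1004.30. Insurer: $4409 − $1004.30 = $3404.70.
Claim 2 — $1094: deductible met; 10% of $1094 = $109.40. Traveler owes $109.40 (running OOP $1113.70). Insurer: $1094 − $109.40 = $984.60.
Claim 3 — $1004: 10% coinsurance on $1004 = $100.40. Traveler pays $100.40; OOP now $1214.10. Insurer: $1004 − $100.40 = $903.60.
Claim 4 — $5073: deductible met; 10% of $5073 = $507.30. Adding that to $1214.10 gives $1721.40, past the $1575 cap; traveler pays only $1575 − $1214.10 = $360.90. Plan pays $5073 − $360.90 = $4712.10.
Insurer total = bills − traveler's total = $11580 − $1575 = $10005.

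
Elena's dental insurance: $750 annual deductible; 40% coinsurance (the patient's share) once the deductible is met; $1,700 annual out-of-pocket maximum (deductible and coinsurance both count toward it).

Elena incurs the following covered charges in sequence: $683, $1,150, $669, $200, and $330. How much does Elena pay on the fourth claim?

#1 ($683): all of it applies to the deductible. Patient owes $683 (running OOP $683).
#2 ($1,150): $67 to deductible, leaving $1,083; 40% of $1,083 = $433.20. Patient pays $500.20; OOP now $1,183.20.
#3 ($669): deductible already satisfied, so patient's share is 40% × $669 = $267.60. Patient pays $267.60; OOP now $1,450.80.
#4 ($200): 40% coinsurance on $200 = $80. Patient owes $80 (running OOP $1,530.80).

$80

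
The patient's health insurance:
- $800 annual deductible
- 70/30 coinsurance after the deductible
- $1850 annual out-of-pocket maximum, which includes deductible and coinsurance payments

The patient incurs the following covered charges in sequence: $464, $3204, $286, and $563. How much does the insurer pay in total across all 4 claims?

Claim 1 ($464): fully absorbed by the deductible. Cost to patient: $464. OOP to date $464. Plan pays $464 − $464 = $0.
Claim 2 ($3204): deductible takes $336, $2868 remains; coinsurance $2868 × 30% = $860.40. Patient pays $1196.40; OOP now $1660.40. Plan pays $3204 − $1196.40 = $2007.60.
Claim 3 ($286): deductible already satisfied, so patient's share is 30% × $286 = $85.80. Patient pays $85.80; OOP now $1746.20. Plan pays $286 − $85.80 = $200.20.
Claim 4 ($563): deductible met; 30% of $563 = $168.90. OOP would hit $1915.10 > $1850, so the cap limits the patient to $1850 − $1746.20 = $103.80. Insurer: $563 − $103.80 = $459.20.
Insurer total: $0 + $2007.60 + $200.20 + $459.20 = $2667.

$2667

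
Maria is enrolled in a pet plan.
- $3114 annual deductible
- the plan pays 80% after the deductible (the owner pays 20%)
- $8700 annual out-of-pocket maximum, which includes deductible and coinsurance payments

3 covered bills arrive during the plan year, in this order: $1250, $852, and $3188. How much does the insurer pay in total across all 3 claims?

$1740.80

Claim 1 ($1250): all of it applies to the deductible. Owner pays $1250; OOP now $1250. Plan pays $1250 − $1250 = $0.
Claim 2 ($852): all of it applies to the deductible. Cost to owner: $852. OOP to date $2102. Insurer: $852 − $852 = $0.
Claim 3 ($3188): $1012 to deductible, leaving $2176; 20% of $2176 = $435.20. Owner owes $1447.20 (running OOP $3549.20). Plan pays $3188 − $1447.20 = $1740.80.
Insurer total: $0 + $0 + $1740.80 = $1740.80.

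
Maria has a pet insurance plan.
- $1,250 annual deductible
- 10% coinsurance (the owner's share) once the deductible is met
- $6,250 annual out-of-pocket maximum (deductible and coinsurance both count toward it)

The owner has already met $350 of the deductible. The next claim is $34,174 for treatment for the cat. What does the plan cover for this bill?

$29,946.60

$350 of the $1,250 deductible is already met, leaving $900.
The remaining $33,274 (= $34,174 − $900) moves to coinsurance.
Owner's 10% share of $33,274 is $3,327.40.
That puts the owner's cost at $900 + $3,327.40 = $4,227.40 before any cap.
Cumulative spending $350 + $4,227.40 = $4,577.40 stays under the $6,250 maximum.
Insurer pays the balance: $34,174 − $4,227.40 = $29,946.60.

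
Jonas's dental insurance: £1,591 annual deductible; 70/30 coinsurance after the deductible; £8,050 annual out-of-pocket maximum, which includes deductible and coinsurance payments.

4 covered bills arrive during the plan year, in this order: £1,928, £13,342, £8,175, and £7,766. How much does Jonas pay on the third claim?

£2,355.30

Claim 1 (£1,928): deductible takes £1,591, £337 remains; 30% of £337 = £101.10. Patient pays £1,692.10; OOP now £1,692.10.
Claim 2 (£13,342): deductible met; 30% of £13,342 = £4,002.60. Patient pays £4,002.60; OOP now £5,694.70.
Claim 3 (£8,175): deductible met; 30% of £8,175 = £2,452.50. Adding that to £5,694.70 gives £8,147.20, past the £8,050 cap; patient pays only £8,050 − £5,694.70 = £2,355.30.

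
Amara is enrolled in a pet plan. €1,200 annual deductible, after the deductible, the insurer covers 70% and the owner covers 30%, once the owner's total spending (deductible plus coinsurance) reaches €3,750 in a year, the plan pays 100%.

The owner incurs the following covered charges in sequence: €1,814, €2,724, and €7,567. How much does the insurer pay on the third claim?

#1 (€1,814): €1,200 to deductible, leaving €614; 30% of €614 = €184.20. Owner pays €1,384.20; OOP now €1,384.20. Plan pays €1,814 − €1,384.20 = €429.80.
#2 (€2,724): 30% coinsurance on €2,724 = €817.20. Owner pays €817.20; OOP now €2,201.40. Insurer: €2,724 − €817.20 = €1,906.80.
#3 (€7,567): 30% coinsurance on €7,567 = €2,270.10. OOP would hit €4,471.50 > €3,750, so the cap limits the owner to €3,750 − €2,201.40 = €1,548.60. Plan pays €7,567 − €1,548.60 = €6,018.40.

€6,018.40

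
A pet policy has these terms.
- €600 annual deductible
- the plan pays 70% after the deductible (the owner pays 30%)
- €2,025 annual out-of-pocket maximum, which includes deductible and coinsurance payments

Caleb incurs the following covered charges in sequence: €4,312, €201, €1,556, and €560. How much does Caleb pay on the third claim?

€251.10

Claim 1 — €4,312: €600 to deductible, leaving €3,712; 30% of €3,712 = €1,113.60. Cost to owner: €1,713.60. OOP to date €1,713.60.
Claim 2 — €201: 30% coinsurance on €201 = €60.30. Owner pays €60.30; OOP now €1,773.90.
Claim 3 — €1,556: deductible met; 30% of €1,556 = €466.80. OOP would hit €2,240.70 > €2,025, so the cap limits the owner to €2,025 − €1,773.90 = €251.10.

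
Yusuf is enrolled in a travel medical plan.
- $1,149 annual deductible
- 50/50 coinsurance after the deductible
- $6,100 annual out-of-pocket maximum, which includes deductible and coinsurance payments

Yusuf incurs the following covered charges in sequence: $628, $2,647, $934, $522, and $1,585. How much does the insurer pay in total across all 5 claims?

#1 ($628): all of it applies to the deductible. Cost to traveler: $628. OOP to date $628. Plan pays $628 − $628 = $0.
#2 ($2,647): $521 finishes the deductible; $2,126 goes to coinsurance; 50% of $2,126 = $1,063. Cost to traveler: $1,584. OOP to date $2,212. Plan pays $2,647 − $1,584 = $1,063.
#3 ($934): deductible already satisfied, so traveler's share is 50% × $934 = $467. Traveler owes $467 (running OOP $2,679). Insurer: $934 − $467 = $467.
#4 ($522): deductible already satisfied, so traveler's share is 50% × $522 = $261. Cost to traveler: $261. OOP to date $2,940. Insurer: $522 − $261 = $261.
#5 ($1,585): deductible already satisfied, so traveler's share is 50% × $1,585 = $792.50. Traveler owes $792.50 (running OOP $3,732.50). Plan pays $1,585 − $792.50 = $792.50.
Insurer total = bills − traveler's total = $6,316 − $3,732.50 = $2,583.50.

$2,583.50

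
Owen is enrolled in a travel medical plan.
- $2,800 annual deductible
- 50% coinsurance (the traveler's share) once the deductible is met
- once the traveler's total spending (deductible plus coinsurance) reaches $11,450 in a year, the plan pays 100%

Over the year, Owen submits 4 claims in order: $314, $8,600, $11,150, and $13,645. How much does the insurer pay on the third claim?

Claim 1 — $314: all of it applies to the deductible. Cost to traveler: $314. OOP to date $314. Plan pays $314 − $314 = $0.
Claim 2 — $8,600: $2,486 to deductible, leaving $6,114; traveler's 50% is $3,057. Cost to traveler: $5,543. OOP to date $5,857. Insurer: $8,600 − $5,543 = $3,057.
Claim 3 — $11,150: deductible met; 50% of $11,150 = $5,575. Cost to traveler: $5,575. OOP to date $11,432. Plan pays $11,150 − $5,575 = $5,575.

$5,575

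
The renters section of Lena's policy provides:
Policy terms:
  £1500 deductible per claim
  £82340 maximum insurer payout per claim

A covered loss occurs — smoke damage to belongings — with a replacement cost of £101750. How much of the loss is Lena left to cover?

£19410

Subtract the deductible: £101750 − £1500 = £100250.
Since £100250 > £82340, the payout is capped at £82340.
Out of pocket: £101750 − £82340 = £19410.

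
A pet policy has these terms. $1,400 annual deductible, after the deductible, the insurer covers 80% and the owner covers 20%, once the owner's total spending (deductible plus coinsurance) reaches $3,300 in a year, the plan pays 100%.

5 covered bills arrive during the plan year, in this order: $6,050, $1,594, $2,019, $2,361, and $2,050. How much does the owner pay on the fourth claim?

Claim 1 — $6,050: $1,400 finishes the deductible; $4,650 goes to coinsurance; coinsurance $4,650 × 20% = $930. Owner owes $2,330 (running OOP $2,330).
Claim 2 — $1,594: deductible met; 20% of $1,594 = $318.80. Owner owes $318.80 (running OOP $2,648.80).
Claim 3 — $2,019: deductible met; 20% of $2,019 = $403.80. Owner pays $403.80; OOP now $3,052.60.
Claim 4 — $2,361: 20% coinsurance on $2,361 = $472.20. OOP would hit $3,524.80 > $3,300, so the cap limits the owner to $3,300 − $3,052.60 = $247.40.

$247.40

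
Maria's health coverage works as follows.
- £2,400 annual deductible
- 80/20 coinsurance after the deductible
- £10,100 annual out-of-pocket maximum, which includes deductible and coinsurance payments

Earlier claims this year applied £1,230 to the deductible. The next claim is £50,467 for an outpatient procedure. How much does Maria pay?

Remaining deductible: £2,400 − £1,230 = £1,170.
That leaves £50,467 − £1,170 = £49,297 for coinsurance.
20% of £49,297 = £9,859.40 falls to the patient.
That puts the patient's cost at £1,170 + £9,859.40 = £11,029.40 before any cap.
Adding £11,029.40 to the £1,230 already spent would give £12,259.40, which exceeds the £10,100 cap; the patient pays just £10,100 − £1,230 = £8,870.

£8,870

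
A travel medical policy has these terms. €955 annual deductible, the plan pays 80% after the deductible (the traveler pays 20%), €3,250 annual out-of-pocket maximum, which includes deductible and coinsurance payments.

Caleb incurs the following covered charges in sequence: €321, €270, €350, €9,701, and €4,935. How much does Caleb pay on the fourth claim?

€1,951.40

#1 (€321): fully absorbed by the deductible. Traveler owes €321 (running OOP €321).
#2 (€270): fully absorbed by the deductible. Traveler owes €270 (running OOP €591).
#3 (€350): entire amount goes to the deductible. Cost to traveler: €350. OOP to date €941.
#4 (€9,701): €14 to deductible, leaving €9,687; 20% of €9,687 = €1,937.40. Traveler pays €1,951.40; OOP now €2,892.40.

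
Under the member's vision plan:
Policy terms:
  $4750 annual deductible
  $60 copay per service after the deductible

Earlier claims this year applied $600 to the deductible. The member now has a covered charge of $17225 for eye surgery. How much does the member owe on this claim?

$4210

Deductible still to meet: $4750 − $600 = $4150.
The remaining $13075 (= $17225 − $4150) moves to the copay.
Copay on this service: $60.
So the member owes $4150 + $60 = $4210.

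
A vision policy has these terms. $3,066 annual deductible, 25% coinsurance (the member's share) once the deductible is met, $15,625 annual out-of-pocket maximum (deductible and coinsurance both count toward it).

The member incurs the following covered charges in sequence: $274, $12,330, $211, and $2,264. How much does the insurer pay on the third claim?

Bill 1, $274: all of it applies to the deductible. Cost to member: $274. OOP to date $274. Insurer: $274 − $274 = $0.
Bill 2, $12,330: $2,792 to deductible, leaving $9,538; 25% of $9,538 = $2,384.50. Cost to member: $5,176.50. OOP to date $5,450.50. Plan pays $12,330 − $5,176.50 = $7,153.50.
Bill 3, $211: deductible already satisfied, so member's share is 25% × $211 = $52.75. Cost to member: $52.75. OOP to date $5,503.25. Insurer: $211 − $52.75 = $158.25.

$158.25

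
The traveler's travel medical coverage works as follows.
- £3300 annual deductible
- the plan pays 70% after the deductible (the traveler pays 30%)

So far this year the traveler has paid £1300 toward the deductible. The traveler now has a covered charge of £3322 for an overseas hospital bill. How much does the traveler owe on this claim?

Deductible still to meet: £3300 − £1300 = £2000.
That leaves £3322 − £2000 = £1322 for coinsurance.
Coinsurance: £1322 × 30% = £396.60.
So the traveler owes £2000 + £396.60 = £2396.60.

£2396.60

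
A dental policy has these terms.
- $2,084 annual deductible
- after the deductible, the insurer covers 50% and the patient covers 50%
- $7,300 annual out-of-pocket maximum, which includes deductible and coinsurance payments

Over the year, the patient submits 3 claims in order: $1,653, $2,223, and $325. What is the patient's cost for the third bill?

$162.50

Claim 1 ($1,653): entire amount goes to the deductible. Cost to patient: $1,653. OOP to date $1,653.
Claim 2 ($2,223): deductible takes $431, $1,792 remains; patient's 50% is $896. Patient owes $1,327 (running OOP $2,980).
Claim 3 ($325): deductible met; 50% of $325 = $162.50. Patient pays $162.50; OOP now $3,142.50.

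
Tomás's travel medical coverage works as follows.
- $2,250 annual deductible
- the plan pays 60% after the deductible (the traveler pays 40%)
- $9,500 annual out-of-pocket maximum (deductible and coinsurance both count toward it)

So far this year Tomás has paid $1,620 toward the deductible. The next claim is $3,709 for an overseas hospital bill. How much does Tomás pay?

Deductible still to meet: $2,250 − $1,620 = $630.
The remaining $3,079 (= $3,709 − $630) moves to coinsurance.
Coinsurance: $3,079 × 40% = $1,231.60.
So the traveler owes $630 + $1,231.60 = $1,861.60 before any cap.
Cumulative spending $1,620 + $1,861.60 = $3,481.60 stays under the $9,500 maximum.

$1,861.60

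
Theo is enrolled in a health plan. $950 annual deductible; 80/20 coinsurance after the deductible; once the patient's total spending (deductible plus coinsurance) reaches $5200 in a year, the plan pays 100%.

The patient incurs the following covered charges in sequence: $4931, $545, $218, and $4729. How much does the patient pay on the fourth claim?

$945.80

#1 ($4931): deductible takes $950, $3981 remains; coinsurance $3981 × 20% = $796.20. Cost to patient: $1746.20. OOP to date $1746.20.
#2 ($545): 20% coinsurance on $545 = $109. Patient owes $109 (running OOP $1855.20).
#3 ($218): deductible met; 20% of $218 = $43.60. Cost to patient: $43.60. OOP to date $1898.80.
#4 ($4729): deductible already satisfied, so patient's share is 20% × $4729 = $945.80. Patient owes $945.80 (running OOP $2844.60).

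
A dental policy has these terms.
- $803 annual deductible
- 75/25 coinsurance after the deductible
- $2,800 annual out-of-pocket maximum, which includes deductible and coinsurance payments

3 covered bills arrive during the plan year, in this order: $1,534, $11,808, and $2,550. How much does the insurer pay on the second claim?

$9,993.75

#1 ($1,534): deductible takes $803, $731 remains; coinsurance $731 × 25% = $182.75. Patient owes $985.75 (running OOP $985.75). Insurer: $1,534 − $985.75 = $548.25.
#2 ($11,808): deductible already satisfied, so patient's share is 25% × $11,808 = $2,952. That would push OOP to $3,937.75, over the $2,800 cap, so patient pays $2,800 − $985.75 = $1,814.25. Plan pays $11,808 − $1,814.25 = $9,993.75.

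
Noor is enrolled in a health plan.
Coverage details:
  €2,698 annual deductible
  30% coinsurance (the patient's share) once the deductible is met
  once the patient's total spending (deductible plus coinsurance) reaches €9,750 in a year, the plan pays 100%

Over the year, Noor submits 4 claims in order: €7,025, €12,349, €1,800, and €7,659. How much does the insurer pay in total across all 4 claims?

Claim 1 (€7,025): deductible takes €2,698, €4,327 remains; coinsurance €4,327 × 30% = €1,298.10. Patient pays €3,996.10; OOP now €3,996.10. Plan pays €7,025 − €3,996.10 = €3,028.90.
Claim 2 (€12,349): 30% coinsurance on €12,349 = €3,704.70. Patient pays €3,704.70; OOP now €7,700.80. Plan pays €12,349 − €3,704.70 = €8,644.30.
Claim 3 (€1,800): 30% coinsurance on €1,800 = €540. Patient owes €540 (running OOP €8,240.80). Insurer: €1,800 − €540 = €1,260.
Claim 4 (€7,659): deductible already satisfied, so patient's share is 30% × €7,659 = €2,297.70. OOP would hit €10,538.50 > €9,750, so the cap limits the patient to €9,750 − €8,240.80 = €1,509.20. Insurer: €7,659 − €1,509.20 = €6,149.80.
Insurer total: €3,028.90 + €8,644.30 + €1,260 + €6,149.80 = €19,083.

€19,083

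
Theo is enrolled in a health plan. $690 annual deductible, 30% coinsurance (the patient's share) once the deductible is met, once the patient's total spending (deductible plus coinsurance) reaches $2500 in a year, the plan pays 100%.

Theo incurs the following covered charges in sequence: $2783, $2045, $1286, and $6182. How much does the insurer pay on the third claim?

Claim 1 ($2783): $690 to deductible, leaving $2093; 30% of $2093 = $627.90. Cost to patient: $1317.90. OOP to date $1317.90. Plan pays $2783 − $1317.90 = $1465.10.
Claim 2 ($2045): deductible already satisfied, so patient's share is 30% × $2045 = $613.50. Patient owes $613.50 (running OOP $1931.40). Insurer: $2045 − $613.50 = $1431.50.
Claim 3 ($1286): deductible met; 30% of $1286 = $385.80. Patient pays $385.80; OOP now $2317.20. Plan pays $1286 − $385.80 = $900.20.

$900.20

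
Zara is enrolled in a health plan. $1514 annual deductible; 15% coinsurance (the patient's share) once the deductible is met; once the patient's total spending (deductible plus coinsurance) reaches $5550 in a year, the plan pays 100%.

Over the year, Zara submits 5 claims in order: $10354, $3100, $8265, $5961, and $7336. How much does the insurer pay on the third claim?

$7025.25

#1 ($10354): $1514 to deductible, leaving $8840; patient's 15% is $1326. Cost to patient: $2840. OOP to date $2840. Insurer: $10354 − $2840 = $7514.
#2 ($3100): 15% coinsurance on $3100 = $465. Cost to patient: $465. OOP to date $3305. Insurer: $3100 − $465 = $2635.
#3 ($8265): deductible met; 15% of $8265 = $1239.75. Patient pays $1239.75; OOP now $4544.75. Plan pays $8265 − $1239.75 = $7025.25.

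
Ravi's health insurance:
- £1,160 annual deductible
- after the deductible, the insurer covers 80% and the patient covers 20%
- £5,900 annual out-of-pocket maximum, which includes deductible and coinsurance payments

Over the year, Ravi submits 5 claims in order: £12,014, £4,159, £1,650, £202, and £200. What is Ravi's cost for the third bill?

£330

Claim 1 — £12,014: deductible takes £1,160, £10,854 remains; coinsurance £10,854 × 20% = £2,170.80. Patient owes £3,330.80 (running OOP £3,330.80).
Claim 2 — £4,159: deductible met; 20% of £4,159 = £831.80. Patient pays £831.80; OOP now £4,162.60.
Claim 3 — £1,650: 20% coinsurance on £1,650 = £330. Cost to patient: £330. OOP to date £4,492.60.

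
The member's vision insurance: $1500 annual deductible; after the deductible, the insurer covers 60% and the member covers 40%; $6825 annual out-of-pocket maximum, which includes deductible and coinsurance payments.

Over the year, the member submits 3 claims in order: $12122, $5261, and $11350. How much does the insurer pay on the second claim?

$4184.80

Bill 1, $12122: deductible takes $1500, $10622 remains; coinsurance $10622 × 40% = $4248.80. Member pays $5748.80; OOP now $5748.80. Plan pays $12122 − $5748.80 = $6373.20.
Bill 2, $5261: 40% coinsurance on $5261 = $2104.40. OOP would hit $7853.20 > $6825, so the cap limits the member to $6825 − $5748.80 = $1076.20. Plan pays $5261 − $1076.20 = $4184.80.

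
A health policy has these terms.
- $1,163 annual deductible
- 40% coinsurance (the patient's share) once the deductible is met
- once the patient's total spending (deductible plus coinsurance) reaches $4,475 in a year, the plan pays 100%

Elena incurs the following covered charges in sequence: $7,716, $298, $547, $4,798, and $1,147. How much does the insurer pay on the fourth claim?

#1 ($7,716): $1,163 finishes the deductible; $6,553 goes to coinsurance; patient's 40% is $2,621.20. Patient owes $3,784.20 (running OOP $3,784.20). Insurer: $7,716 − $3,784.20 = $3,931.80.
#2 ($298): deductible met; 40% of $298 = $119.20. Patient owes $119.20 (running OOP $3,903.40). Insurer: $298 − $119.20 = $178.80.
#3 ($547): deductible already satisfied, so patient's share is 40% × $547 = $218.80. Cost to patient: $218.80. OOP to date $4,122.20. Plan pays $547 − $218.80 = $328.20.
#4 ($4,798): 40% coinsurance on $4,798 = $1,919.20. Adding that to $4,122.20 gives $6,041.40, past the $4,475 cap; patient pays only $4,475 − $4,122.20 = $352.80. Insurer: $4,798 − $352.80 = $4,445.20.

$4,445.20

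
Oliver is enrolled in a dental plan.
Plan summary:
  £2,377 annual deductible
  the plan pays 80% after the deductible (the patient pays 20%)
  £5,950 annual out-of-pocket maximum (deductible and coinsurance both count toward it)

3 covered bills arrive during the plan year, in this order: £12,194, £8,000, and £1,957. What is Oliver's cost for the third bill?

Claim 1 — £12,194: £2,377 finishes the deductible; £9,817 goes to coinsurance; patient's 20% is £1,963.40. Patient owes £4,340.40 (running OOP £4,340.40).
Claim 2 — £8,000: deductible already satisfied, so patient's share is 20% × £8,000 = £1,600. Cost to patient: £1,600. OOP to date £5,940.40.
Claim 3 — £1,957: deductible met; 20% of £1,957 = £391.40. OOP would hit £6,331.80 > £5,950, so the cap limits the patient to £5,950 − £5,940.40 = £9.60.

£9.60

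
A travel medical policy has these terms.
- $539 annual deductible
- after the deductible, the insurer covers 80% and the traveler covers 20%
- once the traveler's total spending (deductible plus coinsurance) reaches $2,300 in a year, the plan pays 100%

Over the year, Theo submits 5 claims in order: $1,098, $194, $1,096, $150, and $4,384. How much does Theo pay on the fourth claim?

$30

Claim 1 ($1,098): $539 to deductible, leaving $559; coinsurance $559 × 20% = $111.80. Traveler pays $650.80; OOP now $650.80.
Claim 2 ($194): deductible met; 20% of $194 = $38.80. Cost to traveler: $38.80. OOP to date $689.60.
Claim 3 ($1,096): deductible already satisfied, so traveler's share is 20% × $1,096 = $219.20. Traveler owes $219.20 (running OOP $908.80).
Claim 4 ($150): deductible met; 20% of $150 = $30. Traveler owes $30 (running OOP $938.80).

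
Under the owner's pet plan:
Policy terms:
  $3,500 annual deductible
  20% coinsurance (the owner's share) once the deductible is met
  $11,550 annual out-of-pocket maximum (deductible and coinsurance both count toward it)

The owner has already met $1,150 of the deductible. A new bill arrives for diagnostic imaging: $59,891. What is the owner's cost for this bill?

Deductible still to meet: $3,500 − $1,150 = $2,350.
That leaves $59,891 − $2,350 = $57,541 for coinsurance.
20% of $57,541 = $11,508.20 falls to the owner.
So the owner owes $2,350 + $11,508.20 = $13,858.20 before any cap.
That would bring total out-of-pocket to $15,008.20, past the $11,550 cap. The owner is capped at $11,550 − $1,150 = $10,400 on this claim.

$10,400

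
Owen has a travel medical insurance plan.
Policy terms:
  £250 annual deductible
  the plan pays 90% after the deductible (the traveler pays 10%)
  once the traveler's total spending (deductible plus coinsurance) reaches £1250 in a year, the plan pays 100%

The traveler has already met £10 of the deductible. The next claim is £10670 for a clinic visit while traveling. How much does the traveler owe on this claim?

£10 of the £250 deductible is already met, leaving £240.
After the £240 deductible portion, £10670 − £240 = £10430 is subject to coinsurance.
Coinsurance: £10430 × 10% = £1043.
So the traveler owes £240 + £1043 = £1283 before any cap.
Year-to-date out-of-pocket would reach £10 + £1283 = £1293, above the £1250 maximum, so the traveler pays only £1250 − £10 = £1240.

£1240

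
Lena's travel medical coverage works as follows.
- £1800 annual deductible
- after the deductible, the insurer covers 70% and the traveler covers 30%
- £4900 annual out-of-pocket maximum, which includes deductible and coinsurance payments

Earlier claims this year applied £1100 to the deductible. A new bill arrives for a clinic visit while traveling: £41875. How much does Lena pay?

£3800

Remaining deductible: £1800 − £1100 = £700.
The remaining £41175 (= £41875 − £700) moves to coinsurance.
Coinsurance: £41175 × 30% = £12352.50.
That puts the traveler's cost at £700 + £12352.50 = £13052.50 before any cap.
That would bring total out-of-pocket to £14152.50, past the £4900 cap. The traveler is capped at £4900 − £1100 = £3800 on this claim.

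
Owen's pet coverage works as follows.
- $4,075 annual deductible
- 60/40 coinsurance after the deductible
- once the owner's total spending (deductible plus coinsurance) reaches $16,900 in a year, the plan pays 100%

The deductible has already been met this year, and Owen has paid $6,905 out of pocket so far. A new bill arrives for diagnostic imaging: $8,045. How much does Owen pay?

With the deductible met, the entire $8,045 is subject to coinsurance.
Coinsurance: $8,045 × 40% = $3,218.
Year-to-date out-of-pocket becomes $6,905 + $3,218 = $10,123, still under the $16,900 maximum, so no cap applies.

$3,218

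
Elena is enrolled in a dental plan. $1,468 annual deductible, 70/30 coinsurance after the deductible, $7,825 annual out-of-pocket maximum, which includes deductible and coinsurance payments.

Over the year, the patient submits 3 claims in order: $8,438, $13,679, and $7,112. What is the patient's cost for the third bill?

$162.30

#1 ($8,438): $1,468 finishes the deductible; $6,970 goes to coinsurance; 30% of $6,970 = $2,091. Patient pays $3,559; OOP now $3,559.
#2 ($13,679): deductible already satisfied, so patient's share is 30% × $13,679 = $4,103.70. Patient owes $4,103.70 (running OOP $7,662.70).
#3 ($7,112): 30% coinsurance on $7,112 = $2,133.60. That would push OOP to $9,796.30, over the $7,825 cap, so patient pays $7,825 − $7,662.70 = $162.30.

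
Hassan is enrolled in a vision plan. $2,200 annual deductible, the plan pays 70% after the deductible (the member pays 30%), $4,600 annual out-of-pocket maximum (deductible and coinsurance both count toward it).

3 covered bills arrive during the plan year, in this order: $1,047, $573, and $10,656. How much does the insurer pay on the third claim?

#1 ($1,047): fully absorbed by the deductible. Member pays $1,047; OOP now $1,047. Plan pays $1,047 − $1,047 = $0.
#2 ($573): all of it applies to the deductible. Cost to member: $573. OOP to date $1,620. Insurer: $573 − $573 = $0.
#3 ($10,656): $580 finishes the deductible; $10,076 goes to coinsurance; member's 30% is $3,022.80. Together that's $580 + $3,022.80 = $3,602.80. OOP would hit $5,222.80 > $4,600, so the cap limits the member to $4,600 − $1,620 = $2,980. Plan pays $10,656 − $2,980 = $7,676.

$7,676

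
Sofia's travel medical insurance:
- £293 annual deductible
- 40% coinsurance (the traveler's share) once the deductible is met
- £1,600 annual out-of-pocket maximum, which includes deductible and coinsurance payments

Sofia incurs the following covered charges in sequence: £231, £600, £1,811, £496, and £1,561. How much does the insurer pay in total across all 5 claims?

Claim 1 — £231: entire amount goes to the deductible. Traveler pays £231; OOP now £231. Plan pays £231 − £231 = £0.
Claim 2 — £600: deductible takes £62, £538 remains; coinsurance £538 × 40% = £215.20. Traveler pays £277.20; OOP now £508.20. Plan pays £600 − £277.20 = £322.80.
Claim 3 — £1,811: deductible met; 40% of £1,811 = £724.40. Cost to traveler: £724.40. OOP to date £1,232.60. Insurer: £1,811 − £724.40 = £1,086.60.
Claim 4 — £496: deductible met; 40% of £496 = £198.40. Cost to traveler: £198.40. OOP to date £1,431. Plan pays £496 − £198.40 = £297.60.
Claim 5 — £1,561: deductible already satisfied, so traveler's share is 40% × £1,561 = £624.40. OOP would hit £2,055.40 > £1,600, so the cap limits the traveler to £1,600 − £1,431 = £169. Insurer: £1,561 − £169 = £1,392.
Insurer total: £0 + £322.80 + £1,086.60 + £297.60 + £1,392 = £3,099.

£3,099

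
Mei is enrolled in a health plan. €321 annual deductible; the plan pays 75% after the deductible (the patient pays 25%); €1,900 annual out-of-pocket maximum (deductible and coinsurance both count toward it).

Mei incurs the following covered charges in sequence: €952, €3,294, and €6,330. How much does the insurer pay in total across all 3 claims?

€8,676

Bill 1, €952: €321 finishes the deductible; €631 goes to coinsurance; coinsurance €631 × 25% = €157.75. Patient owes €478.75 (running OOP €478.75). Insurer: €952 − €478.75 = €473.25.
Bill 2, €3,294: deductible met; 25% of €3,294 = €823.50. Patient owes €823.50 (running OOP €1,302.25). Insurer: €3,294 − €823.50 = €2,470.50.
Bill 3, €6,330: deductible already satisfied, so patient's share is 25% × €6,330 = €1,582.50. That would push OOP to €2,884.75, over the €1,900 cap, so patient pays €1,900 − €1,302.25 = €597.75. Insurer: €6,330 − €597.75 = €5,732.25.
Insurer total: €473.25 + €2,470.50 + €5,732.25 = €8,676.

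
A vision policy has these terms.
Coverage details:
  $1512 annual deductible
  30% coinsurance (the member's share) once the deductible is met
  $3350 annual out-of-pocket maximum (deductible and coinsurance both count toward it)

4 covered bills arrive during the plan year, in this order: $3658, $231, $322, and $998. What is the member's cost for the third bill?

Claim 1 — $3658: $1512 to deductible, leaving $2146; coinsurance $2146 × 30% = $643.80. Cost to member: $2155.80. OOP to date $2155.80.
Claim 2 — $231: deductible met; 30% of $231 = $69.30. Member owes $69.30 (running OOP $2225.10).
Claim 3 — $322: 30% coinsurance on $322 = $96.60. Member owes $96.60 (running OOP $2321.70).

$96.60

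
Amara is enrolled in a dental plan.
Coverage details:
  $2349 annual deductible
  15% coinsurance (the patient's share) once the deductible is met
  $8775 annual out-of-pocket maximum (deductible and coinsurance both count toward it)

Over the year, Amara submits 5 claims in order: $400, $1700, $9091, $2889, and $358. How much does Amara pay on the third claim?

$1575.30

Claim 1 — $400: fully absorbed by the deductible. Patient owes $400 (running OOP $400).
Claim 2 — $1700: all of it applies to the deductible. Patient owes $1700 (running OOP $2100).
Claim 3 — $9091: $249 finishes the deductible; $8842 goes to coinsurance; 15% of $8842 = $1326.30. Cost to patient: $1575.30. OOP to date $3675.30.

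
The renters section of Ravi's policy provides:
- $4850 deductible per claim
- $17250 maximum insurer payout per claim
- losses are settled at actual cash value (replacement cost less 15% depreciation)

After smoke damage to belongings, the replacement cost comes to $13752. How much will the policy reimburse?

Actual cash value after 15% depreciation: $13752 × 85% = $11689.20.
Less the $4850 deductible: $11689.20 − $4850 = $6839.20.
$6839.20 is within the $17250 limit, so the insurer pays $6839.20.

$6839.20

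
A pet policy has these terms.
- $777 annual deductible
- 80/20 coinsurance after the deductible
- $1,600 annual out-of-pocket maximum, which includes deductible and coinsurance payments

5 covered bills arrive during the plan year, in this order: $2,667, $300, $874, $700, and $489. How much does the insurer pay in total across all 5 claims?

Claim 1 — $2,667: deductible takes $777, $1,890 remains; 20% of $1,890 = $378. Cost to owner: $1,155. OOP to date $1,155. Insurer: $2,667 − $1,155 = $1,512.
Claim 2 — $300: deductible met; 20% of $300 = $60. Owner owes $60 (running OOP $1,215). Plan pays $300 − $60 = $240.
Claim 3 — $874: deductible met; 20% of $874 = $174.80. Owner owes $174.80 (running OOP $1,389.80). Insurer: $874 − $174.80 = $699.20.
Claim 4 — $700: deductible met; 20% of $700 = $140. Cost to owner: $140. OOP to date $1,529.80. Plan pays $700 − $140 = $560.
Claim 5 — $489: deductible already satisfied, so owner's share is 20% × $489 = $97.80. That would push OOP to $1,627.60, over the $1,600 cap, so owner pays $1,600 − $1,529.80 = $70.20. Insurer: $489 − $70.20 = $418.80.
Insurer total: $1,512 + $240 + $699.20 + $560 + $418.80 = $3,430.

$3,430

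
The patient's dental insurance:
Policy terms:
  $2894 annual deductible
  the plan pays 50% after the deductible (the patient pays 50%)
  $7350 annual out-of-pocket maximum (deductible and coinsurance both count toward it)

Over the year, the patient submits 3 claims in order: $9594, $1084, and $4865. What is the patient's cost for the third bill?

Claim 1 — $9594: $2894 finishes the deductible; $6700 goes to coinsurance; 50% of $6700 = $3350. Cost to patient: $6244. OOP to date $6244.
Claim 2 — $1084: deductible already satisfied, so patient's share is 50% × $1084 = $542. Cost to patient: $542. OOP to date $6786.
Claim 3 — $4865: deductible met; 50% of $4865 = $2432.50. Adding that to $6786 gives $9218.50, past the $7350 cap; patient pays only $7350 − $6786 = $564.

$564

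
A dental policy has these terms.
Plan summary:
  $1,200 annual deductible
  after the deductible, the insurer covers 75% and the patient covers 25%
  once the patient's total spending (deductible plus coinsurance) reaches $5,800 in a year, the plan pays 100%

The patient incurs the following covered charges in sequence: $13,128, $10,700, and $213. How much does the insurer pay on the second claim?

$9,082

#1 ($13,128): $1,200 to deductible, leaving $11,928; patient's 25% is $2,982. Cost to patient: $4,182. OOP to date $4,182. Insurer: $13,128 − $4,182 = $8,946.
#2 ($10,700): 25% coinsurance on $10,700 = $2,675. Adding that to $4,182 gives $6,857, past the $5,800 cap; patient pays only $5,800 − $4,182 = $1,618. Plan pays $10,700 − $1,618 = $9,082.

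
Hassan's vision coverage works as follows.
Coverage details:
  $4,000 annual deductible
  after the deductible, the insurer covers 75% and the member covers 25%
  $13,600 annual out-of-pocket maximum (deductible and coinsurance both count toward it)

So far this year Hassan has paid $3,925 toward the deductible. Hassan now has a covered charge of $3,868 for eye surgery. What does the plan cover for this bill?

$2,844.75

Remaining deductible: $4,000 − $3,925 = $75.
The remaining $3,793 (= $3,868 − $75) moves to coinsurance.
25% of $3,793 = $948.25 falls to the member.
That puts the member's cost at $75 + $948.25 = $1,023.25 before any cap.
Total out-of-pocket so far would be $3,925 + $1,023.25 = $4,948.25, below the $13,600 cap — no reduction.
Insurer pays the balance: $3,868 − $1,023.25 = $2,844.75.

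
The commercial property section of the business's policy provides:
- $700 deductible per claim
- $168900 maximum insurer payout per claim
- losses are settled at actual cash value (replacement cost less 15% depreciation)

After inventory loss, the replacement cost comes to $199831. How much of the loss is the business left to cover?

$30931

At 15% depreciation, ACV = $199831 − $29974.65 = $169856.35.
Less the $700 deductible: $169856.35 − $700 = $169156.35.
$169156.35 exceeds the $168900 limit, so the insurer pays the limit: $168900.
Business's share is the uncovered remainder: $199831 − $168900 = $30931.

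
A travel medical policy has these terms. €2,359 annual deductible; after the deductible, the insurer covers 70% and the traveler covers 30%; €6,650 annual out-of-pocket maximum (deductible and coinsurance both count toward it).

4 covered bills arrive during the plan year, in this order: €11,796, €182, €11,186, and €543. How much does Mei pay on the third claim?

Claim 1 (€11,796): €2,359 to deductible, leaving €9,437; 30% of €9,437 = €2,831.10. Traveler owes €5,190.10 (running OOP €5,190.10).
Claim 2 (€182): 30% coinsurance on €182 = €54.60. Traveler pays €54.60; OOP now €5,244.70.
Claim 3 (€11,186): deductible already satisfied, so traveler's share is 30% × €11,186 = €3,355.80. OOP would hit €8,600.50 > €6,650, so the cap limits the traveler to €6,650 − €5,244.70 = €1,405.30.

€1,405.30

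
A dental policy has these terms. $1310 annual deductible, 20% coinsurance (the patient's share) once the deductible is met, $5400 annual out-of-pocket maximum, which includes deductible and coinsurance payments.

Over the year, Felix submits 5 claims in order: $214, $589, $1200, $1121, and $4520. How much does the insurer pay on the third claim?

$554.40

Claim 1 — $214: fully absorbed by the deductible. Patient pays $214; OOP now $214. Plan pays $214 − $214 = $0.
Claim 2 — $589: entire amount goes to the deductible. Cost to patient: $589. OOP to date $803. Insurer: $589 − $589 = $0.
Claim 3 — $1200: $507 finishes the deductible; $693 goes to coinsurance; coinsurance $693 × 20% = $138.60. Cost to patient: $645.60. OOP to date $1448.60. Insurer: $1200 − $645.60 = $554.40.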